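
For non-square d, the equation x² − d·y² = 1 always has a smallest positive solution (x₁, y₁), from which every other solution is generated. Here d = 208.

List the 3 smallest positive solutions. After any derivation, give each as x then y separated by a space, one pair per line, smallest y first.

√208 → a₀=14, period (2,2,1,2,2,28); ℓ=6 even so k=5
step 0: (14, 1)  from 14·(1,0) + (0,1)
step 1: (29, 2)  from 2·(14,1) + (1,0)
step 2: (72, 5)  from 2·(29,2) + (14,1)
…
step 4: (274, 19)  from 2·(101,7) + (72,5)
step 5: (649, 45)  from 2·(274,19) + (101,7)
(x₁, y₁) = (649, 45);  649² − 208·45² = 1 ✓
(649+45√208)^2 = 842401 + 58410√208
(649+45√208)^3 = 1093435849 + 75816135√208

649 45
842401 58410
1093435849 75816135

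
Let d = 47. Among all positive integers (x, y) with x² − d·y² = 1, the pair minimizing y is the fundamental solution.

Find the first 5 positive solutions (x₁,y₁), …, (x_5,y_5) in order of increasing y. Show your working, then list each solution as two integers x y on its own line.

48 7
4607 672
442224 64505
42448897 6191808
4074651888 594349063

[6; 1,5,1,12] for √47; ℓ=4 ⇒ convergent index 3
i=0: a=6 ⇒ p=6, q=1
i=1: a=1 ⇒ p=7, q=1
i=2: a=5 ⇒ p=41, q=6
i=3: a=1 ⇒ p=48, q=7
(x₁, y₁) = (48, 7);  48² − 47·7² = 1 ✓
(x_2, y_2) = (48·48 + 47·7·7, 48·7 + 7·48) = (4607, 672)
(x_3, y_3) = (48·4607 + 47·7·672, 48·672 + 7·4607) = (442224, 64505)
(x_4, y_4) = (48·442224 + 47·7·64505, 48·64505 + 7·442224) = (42448897, 6191808)
(x_5, y_5) = (48·42448897 + 47·7·6191808, 48·6191808 + 7·42448897) = (4074651888, 594349063)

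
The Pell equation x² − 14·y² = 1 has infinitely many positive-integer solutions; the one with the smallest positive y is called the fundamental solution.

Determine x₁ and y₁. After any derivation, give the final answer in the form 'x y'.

√14 = [3; 1,2,1,6, …], period ℓ=4 (even) → k=3
i=0: a=3 ⇒ p=3, q=1
…
i=2: a=2 ⇒ p=11, q=3
i=3: a=1 ⇒ p=15, q=4
fundamental: x₁=15, y₁=4  (since 225 − 14·16 = 1)

15 4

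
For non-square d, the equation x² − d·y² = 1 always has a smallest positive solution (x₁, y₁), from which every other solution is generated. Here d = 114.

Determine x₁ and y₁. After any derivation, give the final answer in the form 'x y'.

1025 96

d=114: √d = [10; 1,2,10,2,1,20] (ℓ=6, even), read p_5/q_5
i=0: a=10 ⇒ p=10, q=1
i=1: a=1 ⇒ p=11, q=1
i=2: a=2 ⇒ p=32, q=3
i=3: a=10 ⇒ p=331, q=31
i=4: a=2 ⇒ p=694, q=65
i=5: a=1 ⇒ p=1025, q=96
(x₁, y₁) = (1025, 96);  1025² − 114·96² = 1 ✓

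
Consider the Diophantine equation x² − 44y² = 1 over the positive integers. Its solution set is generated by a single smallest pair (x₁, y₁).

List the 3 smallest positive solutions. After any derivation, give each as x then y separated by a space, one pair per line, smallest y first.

d=44: √d = [6; 1,1,1,2,1,1,1,12] (ℓ=8, even), read p_7/q_7
k=0  a_k=6  p_k/q_k = 6/1
k=1  a_k=1  p_k/q_k = 7/1
k=2  a_k=1  p_k/q_k = 13/2
k=3  a_k=1  p_k/q_k = 20/3
…
k=5  a_k=1  p_k/q_k = 73/11
k=6  a_k=1  p_k/q_k = 126/19
k=7  a_k=1  p_k/q_k = 199/30
→ (199, 30).  Check: 199²=39601, 44·30²=39600, difference 1.
(x_2, y_2) = (199·199 + 44·30·30, 199·30 + 30·199) = (79201, 11940)
(x_3, y_3) = (199·79201 + 44·30·11940, 199·11940 + 30·79201) = (31521799, 4752090)

199 30
79201 11940
31521799 4752090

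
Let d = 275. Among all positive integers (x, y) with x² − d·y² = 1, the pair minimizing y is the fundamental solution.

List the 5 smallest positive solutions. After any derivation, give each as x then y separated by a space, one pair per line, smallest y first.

d=275: √d = [16; 1,1,2,1,1,32] (ℓ=6, even), read p_5/q_5
step 0: (16, 1)  from 16·(1,0) + (0,1)
step 1: (17, 1)  from 1·(16,1) + (1,0)
…
step 4: (116, 7)  from 1·(83,5) + (33,2)
step 5: (199, 12)  from 1·(116,7) + (83,5)
fundamental: x₁=199, y₁=12  (since 39601 − 275·144 = 1)
n=2: (199,12)∘(199,12) = (199·199+275·12·12, 199·12+12·199) = (79201,4776)
n=3: (79201,4776)∘(199,12) = (199·79201+275·12·4776, 199·4776+12·79201) = (31521799,1900836)
n=4: (31521799,1900836)∘(199,12) = (199·31521799+275·12·1900836, 199·1900836+12·31521799) = (12545596801,756527952)
n=5: (12545596801,756527952)∘(199,12) = (199·12545596801+275·12·756527952, 199·756527952+12·12545596801) = (4993116004999,301096224060)

199 12
79201 4776
31521799 1900836
12545596801 756527952
4993116004999 301096224060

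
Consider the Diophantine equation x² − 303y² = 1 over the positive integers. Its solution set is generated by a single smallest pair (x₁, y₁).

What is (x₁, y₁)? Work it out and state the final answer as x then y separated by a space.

2524 145

d=303: √d = [17; 2,2,5,2,2,34] (ℓ=6, even), read p_5/q_5
step 0: (17, 1)  from 17·(1,0) + (0,1)
step 1: (35, 2)  from 2·(17,1) + (1,0)
…
step 3: (470, 27)  from 5·(87,5) + (35,2)
step 4: (1027, 59)  from 2·(470,27) + (87,5)
step 5: (2524, 145)  from 2·(1027,59) + (470,27)
→ (2524, 145).  Check: 2524²=6370576, 303·145²=6370575, difference 1.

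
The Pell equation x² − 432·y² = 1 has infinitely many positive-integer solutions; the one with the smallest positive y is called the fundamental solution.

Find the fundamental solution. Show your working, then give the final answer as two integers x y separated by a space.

[20; 1,3,1,1,1,3,1,40] for √432; ℓ=8 ⇒ convergent index 7
i=0: a=20 ⇒ p=20, q=1
…
i=5: a=1 ⇒ p=291, q=14
i=6: a=3 ⇒ p=1060, q=51
i=7: a=1 ⇒ p=1351, q=65
→ (1351, 65).  Check: 1351²=1825201, 432·65²=1825200, difference 1.

1351 65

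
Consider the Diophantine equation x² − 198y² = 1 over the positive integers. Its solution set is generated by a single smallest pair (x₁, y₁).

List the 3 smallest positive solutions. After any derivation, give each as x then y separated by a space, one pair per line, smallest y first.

√198 = [14; 14,28, …], period ℓ=2 (even) → k=1
k=0  a_k=14  p_k/q_k = 14/1
k=1  a_k=14  p_k/q_k = 197/14
fundamental: x₁=197, y₁=14  (since 38809 − 198·196 = 1)
(x_2, y_2) = (197·197 + 198·14·14, 197·14 + 14·197) = (77617, 5516)
(x_3, y_3) = (197·77617 + 198·14·5516, 197·5516 + 14·77617) = (30580901, 2173290)

197 14
77617 5516
30580901 2173290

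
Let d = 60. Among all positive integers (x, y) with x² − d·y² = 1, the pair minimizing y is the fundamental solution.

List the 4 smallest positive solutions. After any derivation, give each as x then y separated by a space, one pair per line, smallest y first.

31 4
1921 248
119071 15372
7380481 952816

d=60: √d = [7; 1,2,1,14] (ℓ=4, even), read p_3/q_3
a_0=7:  p_0=7·1+0=7,  q_0=7·0+1=1
a_1=1:  p_1=1·7+1=8,  q_1=1·1+0=1
a_2=2:  p_2=2·8+7=23,  q_2=2·1+1=3
a_3=1:  p_3=1·23+8=31,  q_3=1·3+1=4
(x₁, y₁) = (31, 4);  31² − 60·4² = 1 ✓
n=2: (31,4)∘(31,4) = (31·31+60·4·4, 31·4+4·31) = (1921,248)
n=3: (1921,248)∘(31,4) = (31·1921+60·4·248, 31·248+4·1921) = (119071,15372)
n=4: (119071,15372)∘(31,4) = (31·119071+60·4·15372, 31·15372+4·119071) = (7380481,952816)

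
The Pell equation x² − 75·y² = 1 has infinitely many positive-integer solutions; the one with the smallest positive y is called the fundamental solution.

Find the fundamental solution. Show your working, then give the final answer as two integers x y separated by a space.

√75 → a₀=8, period (1,1,1,16); ℓ=4 even so k=3
step 0: (8, 1)  from 8·(1,0) + (0,1)
…
step 2: (17, 2)  from 1·(9,1) + (8,1)
step 3: (26, 3)  from 1·(17,2) + (9,1)
(x₁, y₁) = (26, 3);  26² − 75·3² = 1 ✓

26 3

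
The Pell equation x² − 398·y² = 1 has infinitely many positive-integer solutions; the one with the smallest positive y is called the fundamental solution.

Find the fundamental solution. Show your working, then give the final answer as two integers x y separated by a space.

[19; 1,18,1,38] for √398; ℓ=4 ⇒ convergent index 3
k=0  a_k=19  p_k/q_k = 19/1
…
k=2  a_k=18  p_k/q_k = 379/19
k=3  a_k=1  p_k/q_k = 399/20
fundamental: x₁=399, y₁=20  (since 159201 − 398·400 = 1)

399 20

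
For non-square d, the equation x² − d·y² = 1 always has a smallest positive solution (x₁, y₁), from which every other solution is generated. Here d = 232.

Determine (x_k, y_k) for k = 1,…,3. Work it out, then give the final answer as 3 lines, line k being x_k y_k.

√232 → a₀=15, period (4,3,7,3,4,30); ℓ=6 even so k=5
a_0=15:  p_0=15·1+0=15,  q_0=15·0+1=1
a_1=4:  p_1=4·15+1=61,  q_1=4·1+0=4
…
a_4=3:  p_4=3·1447+198=4539,  q_4=3·95+13=298
a_5=4:  p_5=4·4539+1447=19603,  q_5=4·298+95=1287
→ (19603, 1287).  Check: 19603²=384277609, 232·1287²=384277608, difference 1.
n=2: (19603,1287)∘(19603,1287) = (19603·19603+232·1287·1287, 19603·1287+1287·19603) = (768555217,50458122)
n=3: (768555217,50458122)∘(19603,1287) = (19603·768555217+232·1287·50458122, 19603·50458122+1287·768555217) = (30131975818099,1978261129845)

19603 1287
768555217 50458122
30131975818099 1978261129845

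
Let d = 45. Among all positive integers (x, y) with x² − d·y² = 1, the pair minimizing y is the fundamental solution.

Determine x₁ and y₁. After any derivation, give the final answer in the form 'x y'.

161 24

[6; 1,2,2,2,1,12] for √45; ℓ=6 ⇒ convergent index 5
i=0: a=6 ⇒ p=6, q=1
i=1: a=1 ⇒ p=7, q=1
i=2: a=2 ⇒ p=20, q=3
i=3: a=2 ⇒ p=47, q=7
i=4: a=2 ⇒ p=114, q=17
i=5: a=1 ⇒ p=161, q=24
fundamental: x₁=161, y₁=24  (since 25921 − 45·576 = 1)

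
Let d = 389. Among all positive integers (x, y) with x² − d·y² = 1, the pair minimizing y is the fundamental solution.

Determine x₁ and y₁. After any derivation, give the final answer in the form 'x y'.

√389 → a₀=19, period (1,2,1,1,1,1,2,1,38); ℓ=9 odd so k=17
k=0  a_k=19  p_k/q_k = 19/1
k=1  a_k=1  p_k/q_k = 20/1
k=2  a_k=2  p_k/q_k = 59/3
…
k=5  a_k=1  p_k/q_k = 217/11
k=6  a_k=1  p_k/q_k = 355/18
k=7  a_k=2  p_k/q_k = 927/47
…
k=10  a_k=1  p_k/q_k = 50925/2582
…
k=13  a_k=1  p_k/q_k = 353911/17944
k=14  a_k=1  p_k/q_k = 556329/28207
…
k=16  a_k=2  p_k/q_k = 2376809/120509
k=17  a_k=1  p_k/q_k = 3287049/166660
(x₁, y₁) = (3287049, 166660);  3287049² − 389·166660² = 1 ✓

3287049 166660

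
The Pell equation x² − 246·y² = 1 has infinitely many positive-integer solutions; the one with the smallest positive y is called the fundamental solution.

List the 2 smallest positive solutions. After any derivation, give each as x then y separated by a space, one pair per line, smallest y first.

88805 5662
15772656049 1005627820

√246 = [15; 1,2,5,1,14,1,5,2,1,30, …], period ℓ=10 (even) → k=9
a_0=15:  p_0=15·1+0=15,  q_0=15·0+1=1
a_1=1:  p_1=1·15+1=16,  q_1=1·1+0=1
a_2=2:  p_2=2·16+15=47,  q_2=2·1+1=3
a_3=5:  p_3=5·47+16=251,  q_3=5·3+1=16
a_4=1:  p_4=1·251+47=298,  q_4=1·16+3=19
a_5=14:  p_5=14·298+251=4423,  q_5=14·19+16=282
a_6=1:  p_6=1·4423+298=4721,  q_6=1·282+19=301
a_7=5:  p_7=5·4721+4423=28028,  q_7=5·301+282=1787
a_8=2:  p_8=2·28028+4721=60777,  q_8=2·1787+301=3875
a_9=1:  p_9=1·60777+28028=88805,  q_9=1·3875+1787=5662
(x₁, y₁) = (88805, 5662);  88805² − 246·5662² = 1 ✓
n=2: (88805,5662)∘(88805,5662) = (88805·88805+246·5662·5662, 88805·5662+5662·88805) = (15772656049,1005627820)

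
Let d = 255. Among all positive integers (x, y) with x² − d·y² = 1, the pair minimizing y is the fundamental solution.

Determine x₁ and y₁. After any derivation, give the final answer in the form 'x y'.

√255 = [15; 1,30, …], period ℓ=2 (even) → k=1
i=0: a=15 ⇒ p=15, q=1
i=1: a=1 ⇒ p=16, q=1
(x₁, y₁) = (16, 1);  16² − 255·1² = 1 ✓

16 1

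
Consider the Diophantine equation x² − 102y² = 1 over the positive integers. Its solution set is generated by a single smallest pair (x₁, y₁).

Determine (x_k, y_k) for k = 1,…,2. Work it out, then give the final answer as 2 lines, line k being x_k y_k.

101 10
20401 2020

√102 = [10; 10,20, …], period ℓ=2 (even) → k=1
k=0  a_k=10  p_k/q_k = 10/1
k=1  a_k=10  p_k/q_k = 101/10
(x₁, y₁) = (101, 10);  101² − 102·10² = 1 ✓
k=2:  x_2 = 101·101+102·10·10 = 20401,  y_2 = 101·10+10·101 = 2020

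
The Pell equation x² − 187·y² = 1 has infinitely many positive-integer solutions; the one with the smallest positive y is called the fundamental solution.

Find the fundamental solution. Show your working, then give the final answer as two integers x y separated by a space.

d=187: √d = [13; 1,2,13,2,1,26] (ℓ=6, even), read p_5/q_5
a_0=13:  p_0=13·1+0=13,  q_0=13·0+1=1
a_1=1:  p_1=1·13+1=14,  q_1=1·1+0=1
a_2=2:  p_2=2·14+13=41,  q_2=2·1+1=3
a_3=13:  p_3=13·41+14=547,  q_3=13·3+1=40
a_4=2:  p_4=2·547+41=1135,  q_4=2·40+3=83
a_5=1:  p_5=1·1135+547=1682,  q_5=1·83+40=123
→ (1682, 123).  Check: 1682²=2829124, 187·123²=2829123, difference 1.

1682 123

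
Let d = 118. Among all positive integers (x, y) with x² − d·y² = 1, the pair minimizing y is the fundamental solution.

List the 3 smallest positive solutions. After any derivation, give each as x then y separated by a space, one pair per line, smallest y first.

d=118: √d = [10; 1,6,3,2,10,2,3,6,1,20] (ℓ=10, even), read p_9/q_9
a_0=10:  p_0=10·1+0=10,  q_0=10·0+1=1
…
a_8=6:  p_8=6·42115+12112=264802,  q_8=6·3877+1115=24377
a_9=1:  p_9=1·264802+42115=306917,  q_9=1·24377+3877=28254
→ (306917, 28254).  Check: 306917²=94198044889, 118·28254²=94198044888, difference 1.
(306917+28254√118)^2 = 188396089777 + 17343265836√118
(306917+28254√118)^3 = 115643925371868101 + 10645886241146970√118

306917 28254
188396089777 17343265836
115643925371868101 10645886241146970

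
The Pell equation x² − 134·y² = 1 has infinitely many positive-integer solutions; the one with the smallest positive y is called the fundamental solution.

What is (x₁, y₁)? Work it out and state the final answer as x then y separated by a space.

145925 12606

[11; 1,1,2,1,3,…,1,1,22] for √134; ℓ=14 ⇒ convergent index 13
k=0  a_k=11  p_k/q_k = 11/1
…
k=3  a_k=2  p_k/q_k = 58/5
…
k=9  a_k=3  p_k/q_k = 17630/1523
…
k=12  a_k=1  p_k/q_k = 84029/7259
k=13  a_k=1  p_k/q_k = 145925/12606
(x₁, y₁) = (145925, 12606);  145925² − 134·12606² = 1 ✓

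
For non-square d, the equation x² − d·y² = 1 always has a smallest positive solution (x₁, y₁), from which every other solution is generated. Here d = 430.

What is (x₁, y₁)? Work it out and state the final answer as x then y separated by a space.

2862251 138030

[20; 1,2,1,3,1,…,2,1,40] for √430; ℓ=14 ⇒ convergent index 13
step 0: (20, 1)  from 20·(1,0) + (0,1)
step 1: (21, 1)  from 1·(20,1) + (1,0)
step 2: (62, 3)  from 2·(21,1) + (20,1)
step 3: (83, 4)  from 1·(62,3) + (21,1)
step 4: (311, 15)  from 3·(83,4) + (62,3)
step 5: (394, 19)  from 1·(311,15) + (83,4)
…
step 8: (133439, 6435)  from 6·(21794,1051) + (2675,129)
…
step 10: (599138, 28893)  from 3·(155233,7486) + (133439,6435)
…
step 12: (2107880, 101651)  from 2·(754371,36379) + (599138,28893)
step 13: (2862251, 138030)  from 1·(2107880,101651) + (754371,36379)
(x₁, y₁) = (2862251, 138030);  2862251² − 430·138030² = 1 ✓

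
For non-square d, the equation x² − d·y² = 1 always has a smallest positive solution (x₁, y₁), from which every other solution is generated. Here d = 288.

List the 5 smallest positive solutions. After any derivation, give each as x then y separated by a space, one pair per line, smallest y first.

d=288: √d = [16; 1,32] (ℓ=2, even), read p_1/q_1
k=0  a_k=16  p_k/q_k = 16/1
k=1  a_k=1  p_k/q_k = 17/1
→ (17, 1).  Check: 17²=289, 288·1²=288, difference 1.
(17+1√288)^2 = 577 + 34√288
(17+1√288)^3 = 19601 + 1155√288
(17+1√288)^4 = 665857 + 39236√288
(17+1√288)^5 = 22619537 + 1332869√288

17 1
577 34
19601 1155
665857 39236
22619537 1332869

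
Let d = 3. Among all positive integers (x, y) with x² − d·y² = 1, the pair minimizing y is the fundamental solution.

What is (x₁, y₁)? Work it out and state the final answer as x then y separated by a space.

2 1

d=3: √d = [1; 1,2] (ℓ=2, even), read p_1/q_1
step 0: (1, 1)  from 1·(1,0) + (0,1)
step 1: (2, 1)  from 1·(1,1) + (1,0)
→ (2, 1).  Check: 2²=4, 3·1²=3, difference 1.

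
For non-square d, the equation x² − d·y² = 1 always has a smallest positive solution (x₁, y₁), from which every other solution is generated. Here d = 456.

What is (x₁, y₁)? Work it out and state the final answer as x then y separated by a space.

1025 48

√456 = [21; 2,1,4,1,2,42, …], period ℓ=6 (even) → k=5
a_0=21:  p_0=21·1+0=21,  q_0=21·0+1=1
…
a_3=4:  p_3=4·64+43=299,  q_3=4·3+2=14
a_4=1:  p_4=1·299+64=363,  q_4=1·14+3=17
a_5=2:  p_5=2·363+299=1025,  q_5=2·17+14=48
fundamental: x₁=1025, y₁=48  (since 1050625 − 456·2304 = 1)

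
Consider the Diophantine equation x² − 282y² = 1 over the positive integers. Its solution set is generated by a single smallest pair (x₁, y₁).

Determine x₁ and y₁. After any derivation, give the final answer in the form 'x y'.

√282 = [16; 1,3,1,4,1,3,1,32, …], period ℓ=8 (even) → k=7
k=0  a_k=16  p_k/q_k = 16/1
…
k=5  a_k=1  p_k/q_k = 487/29
k=6  a_k=3  p_k/q_k = 1864/111
k=7  a_k=1  p_k/q_k = 2351/140
→ (2351, 140).  Check: 2351²=5527201, 282·140²=5527200, difference 1.

2351 140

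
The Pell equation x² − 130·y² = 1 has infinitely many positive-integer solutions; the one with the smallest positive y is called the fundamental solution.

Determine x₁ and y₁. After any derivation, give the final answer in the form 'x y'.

6499 570

d=130: √d = [11; 2,2,22] (ℓ=3, odd), read p_5/q_5
k=0  a_k=11  p_k/q_k = 11/1
k=1  a_k=2  p_k/q_k = 23/2
k=2  a_k=2  p_k/q_k = 57/5
k=3  a_k=22  p_k/q_k = 1277/112
k=4  a_k=2  p_k/q_k = 2611/229
k=5  a_k=2  p_k/q_k = 6499/570
→ (6499, 570).  Check: 6499²=42237001, 130·570²=42237000, difference 1.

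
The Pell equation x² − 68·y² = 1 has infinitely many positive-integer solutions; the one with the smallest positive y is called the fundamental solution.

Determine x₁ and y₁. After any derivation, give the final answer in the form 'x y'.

√68 = [8; 4,16, …], period ℓ=2 (even) → k=1
i=0: a=8 ⇒ p=8, q=1
i=1: a=4 ⇒ p=33, q=4
fundamental: x₁=33, y₁=4  (since 1089 − 68·16 = 1)

33 4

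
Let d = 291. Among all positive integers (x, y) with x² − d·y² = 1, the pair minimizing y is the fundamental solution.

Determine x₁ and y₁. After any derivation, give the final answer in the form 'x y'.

290 17

[17; 17,34] for √291; ℓ=2 ⇒ convergent index 1
a_0=17:  p_0=17·1+0=17,  q_0=17·0+1=1
a_1=17:  p_1=17·17+1=290,  q_1=17·1+0=17
(x₁, y₁) = (290, 17);  290² − 291·17² = 1 ✓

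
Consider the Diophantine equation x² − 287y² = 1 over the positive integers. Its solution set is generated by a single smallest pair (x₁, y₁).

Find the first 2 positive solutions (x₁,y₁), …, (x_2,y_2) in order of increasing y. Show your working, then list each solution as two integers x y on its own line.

√287 → a₀=16, period (1,15,1,32); ℓ=4 even so k=3
k=0  a_k=16  p_k/q_k = 16/1
…
k=2  a_k=15  p_k/q_k = 271/16
k=3  a_k=1  p_k/q_k = 288/17
fundamental: x₁=288, y₁=17  (since 82944 − 287·289 = 1)
(x_2, y_2) = (288·288 + 287·17·17, 288·17 + 17·288) = (165887, 9792)

288 17
165887 9792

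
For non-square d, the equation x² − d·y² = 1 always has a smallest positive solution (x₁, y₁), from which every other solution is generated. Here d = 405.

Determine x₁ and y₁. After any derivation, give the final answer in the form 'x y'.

[20; 8,40] for √405; ℓ=2 ⇒ convergent index 1
step 0: (20, 1)  from 20·(1,0) + (0,1)
step 1: (161, 8)  from 8·(20,1) + (1,0)
→ (161, 8).  Check: 161²=25921, 405·8²=25920, difference 1.

161 8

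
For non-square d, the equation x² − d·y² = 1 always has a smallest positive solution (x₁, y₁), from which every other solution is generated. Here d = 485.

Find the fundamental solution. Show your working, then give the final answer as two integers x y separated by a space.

969 44

d=485: √d = [22; 44] (ℓ=1, odd), read p_1/q_1
step 0: (22, 1)  from 22·(1,0) + (0,1)
step 1: (969, 44)  from 44·(22,1) + (1,0)
(x₁, y₁) = (969, 44);  969² − 485·44² = 1 ✓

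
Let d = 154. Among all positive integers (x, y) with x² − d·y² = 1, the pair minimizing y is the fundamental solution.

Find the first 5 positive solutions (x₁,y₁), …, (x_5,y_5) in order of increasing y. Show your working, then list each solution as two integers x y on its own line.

21295 1716
906954049 73084440
38627172925615 3112666297884
1645131293994988801 132568457553795120
70066141772619400108975 5646090604103467862916

√154 = [12; 2,2,3,1,2,1,3,2,2,24, …], period ℓ=10 (even) → k=9
i=0: a=12 ⇒ p=12, q=1
i=1: a=2 ⇒ p=25, q=2
…
i=3: a=3 ⇒ p=211, q=17
i=4: a=1 ⇒ p=273, q=22
…
i=6: a=1 ⇒ p=1030, q=83
…
i=8: a=2 ⇒ p=8724, q=703
i=9: a=2 ⇒ p=21295, q=1716
fundamental: x₁=21295, y₁=1716  (since 453477025 − 154·2944656 = 1)
(21295+1716√154)^2 = 906954049 + 73084440√154
(21295+1716√154)^3 = 38627172925615 + 3112666297884√154
(21295+1716√154)^4 = 1645131293994988801 + 132568457553795120√154
(21295+1716√154)^5 = 70066141772619400108975 + 5646090604103467862916√154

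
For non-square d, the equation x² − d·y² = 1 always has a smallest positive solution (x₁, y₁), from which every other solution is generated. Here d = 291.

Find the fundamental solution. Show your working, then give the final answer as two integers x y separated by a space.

290 17

√291 = [17; 17,34, …], period ℓ=2 (even) → k=1
step 0: (17, 1)  from 17·(1,0) + (0,1)
step 1: (290, 17)  from 17·(17,1) + (1,0)
fundamental: x₁=290, y₁=17  (since 84100 − 291·289 = 1)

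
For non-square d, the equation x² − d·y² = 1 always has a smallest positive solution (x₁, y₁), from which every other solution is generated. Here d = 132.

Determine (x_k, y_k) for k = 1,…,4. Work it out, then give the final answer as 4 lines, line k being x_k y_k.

23 2
1057 92
48599 4230
2234497 194488

√132 → a₀=11, period (2,22); ℓ=2 even so k=1
i=0: a=11 ⇒ p=11, q=1
i=1: a=2 ⇒ p=23, q=2
fundamental: x₁=23, y₁=2  (since 529 − 132·4 = 1)
(23+2√132)^2 = 1057 + 92√132
(23+2√132)^3 = 48599 + 4230√132
(23+2√132)^4 = 2234497 + 194488√132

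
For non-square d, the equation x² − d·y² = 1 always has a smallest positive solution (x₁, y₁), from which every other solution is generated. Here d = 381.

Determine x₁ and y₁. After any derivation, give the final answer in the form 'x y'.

1015 52

√381 = [19; 1,1,12,1,1,38, …], period ℓ=6 (even) → k=5
a_0=19:  p_0=19·1+0=19,  q_0=19·0+1=1
a_1=1:  p_1=1·19+1=20,  q_1=1·1+0=1
a_2=1:  p_2=1·20+19=39,  q_2=1·1+1=2
…
a_4=1:  p_4=1·488+39=527,  q_4=1·25+2=27
a_5=1:  p_5=1·527+488=1015,  q_5=1·27+25=52
(x₁, y₁) = (1015, 52);  1015² − 381·52² = 1 ✓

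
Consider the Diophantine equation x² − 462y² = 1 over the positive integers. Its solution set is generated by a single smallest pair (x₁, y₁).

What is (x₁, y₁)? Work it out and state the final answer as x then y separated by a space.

[21; 2,42] for √462; ℓ=2 ⇒ convergent index 1
k=0  a_k=21  p_k/q_k = 21/1
k=1  a_k=2  p_k/q_k = 43/2
fundamental: x₁=43, y₁=2  (since 1849 − 462·4 = 1)

43 2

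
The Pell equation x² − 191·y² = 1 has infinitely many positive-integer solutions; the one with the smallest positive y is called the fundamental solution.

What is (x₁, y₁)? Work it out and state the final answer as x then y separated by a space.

8994000 650783

[13; 1,4,1,1,3,…,4,1,26] for √191; ℓ=16 ⇒ convergent index 15
i=0: a=13 ⇒ p=13, q=1
i=1: a=1 ⇒ p=14, q=1
i=2: a=4 ⇒ p=69, q=5
i=3: a=1 ⇒ p=83, q=6
i=4: a=1 ⇒ p=152, q=11
i=5: a=3 ⇒ p=539, q=39
i=6: a=2 ⇒ p=1230, q=89
i=7: a=2 ⇒ p=2999, q=217
i=8: a=13 ⇒ p=40217, q=2910
i=9: a=2 ⇒ p=83433, q=6037
i=10: a=2 ⇒ p=207083, q=14984
i=11: a=3 ⇒ p=704682, q=50989
…
i=13: a=1 ⇒ p=1616447, q=116962
i=14: a=4 ⇒ p=7377553, q=533821
i=15: a=1 ⇒ p=8994000, q=650783
→ (8994000, 650783).  Check: 8994000²=80892036000000, 191·650783²=80892035999999, difference 1.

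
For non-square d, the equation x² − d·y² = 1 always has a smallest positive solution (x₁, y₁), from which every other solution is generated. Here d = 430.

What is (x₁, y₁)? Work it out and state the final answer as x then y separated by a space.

√430 = [20; 1,2,1,3,1,…,2,1,40, …], period ℓ=14 (even) → k=13
step 0: (20, 1)  from 20·(1,0) + (0,1)
step 1: (21, 1)  from 1·(20,1) + (1,0)
…
step 6: (2675, 129)  from 6·(394,19) + (311,15)
…
step 8: (133439, 6435)  from 6·(21794,1051) + (2675,129)
…
step 10: (599138, 28893)  from 3·(155233,7486) + (133439,6435)
…
step 12: (2107880, 101651)  from 2·(754371,36379) + (599138,28893)
step 13: (2862251, 138030)  from 1·(2107880,101651) + (754371,36379)
fundamental: x₁=2862251, y₁=138030  (since 8192480787001 − 430·19052280900 = 1)

2862251 138030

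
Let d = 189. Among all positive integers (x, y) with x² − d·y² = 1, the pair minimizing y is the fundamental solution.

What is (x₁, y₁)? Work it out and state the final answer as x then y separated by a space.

d=189: √d = [13; 1,2,1,26] (ℓ=4, even), read p_3/q_3
i=0: a=13 ⇒ p=13, q=1
i=1: a=1 ⇒ p=14, q=1
i=2: a=2 ⇒ p=41, q=3
i=3: a=1 ⇒ p=55, q=4
fundamental: x₁=55, y₁=4  (since 3025 − 189·16 = 1)

55 4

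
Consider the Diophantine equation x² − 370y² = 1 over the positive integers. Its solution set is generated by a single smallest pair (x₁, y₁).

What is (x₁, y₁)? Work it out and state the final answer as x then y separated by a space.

213859 11118

d=370: √d = [19; 4,4,38] (ℓ=3, odd), read p_5/q_5
i=0: a=19 ⇒ p=19, q=1
…
i=3: a=38 ⇒ p=12503, q=650
i=4: a=4 ⇒ p=50339, q=2617
i=5: a=4 ⇒ p=213859, q=11118
(x₁, y₁) = (213859, 11118);  213859² − 370·11118² = 1 ✓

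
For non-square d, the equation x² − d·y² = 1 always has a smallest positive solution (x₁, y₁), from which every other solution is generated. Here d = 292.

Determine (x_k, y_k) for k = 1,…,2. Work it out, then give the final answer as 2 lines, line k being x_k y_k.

2281249 133500
10408194000001 609093483000

[17; 11,2,1,3,8,3,1,2,11,34] for √292; ℓ=10 ⇒ convergent index 9
i=0: a=17 ⇒ p=17, q=1
i=1: a=11 ⇒ p=188, q=11
i=2: a=2 ⇒ p=393, q=23
i=3: a=1 ⇒ p=581, q=34
…
i=5: a=8 ⇒ p=17669, q=1034
…
i=7: a=1 ⇒ p=72812, q=4261
i=8: a=2 ⇒ p=200767, q=11749
i=9: a=11 ⇒ p=2281249, q=133500
→ (2281249, 133500).  Check: 2281249²=5204097000001, 292·133500²=5204097000000, difference 1.
(x_2, y_2) = (2281249·2281249 + 292·133500·133500, 2281249·133500 + 133500·2281249) = (10408194000001, 609093483000)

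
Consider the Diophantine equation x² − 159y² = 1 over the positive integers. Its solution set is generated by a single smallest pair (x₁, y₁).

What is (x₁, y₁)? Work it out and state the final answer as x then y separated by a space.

1324 105

√159 = [12; 1,1,1,1,3,1,1,1,1,24, …], period ℓ=10 (even) → k=9
step 0: (12, 1)  from 12·(1,0) + (0,1)
step 1: (13, 1)  from 1·(12,1) + (1,0)
…
step 4: (63, 5)  from 1·(38,3) + (25,2)
…
step 6: (290, 23)  from 1·(227,18) + (63,5)
…
step 8: (807, 64)  from 1·(517,41) + (290,23)
step 9: (1324, 105)  from 1·(807,64) + (517,41)
→ (1324, 105).  Check: 1324²=1752976, 159·105²=1752975, difference 1.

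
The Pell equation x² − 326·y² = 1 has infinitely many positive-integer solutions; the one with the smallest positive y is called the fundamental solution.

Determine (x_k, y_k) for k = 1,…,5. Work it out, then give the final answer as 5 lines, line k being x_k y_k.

√326 → a₀=18, period (18,36); ℓ=2 even so k=1
step 0: (18, 1)  from 18·(1,0) + (0,1)
step 1: (325, 18)  from 18·(18,1) + (1,0)
→ (325, 18).  Check: 325²=105625, 326·18²=105624, difference 1.
n=2: (325,18)∘(325,18) = (325·325+326·18·18, 325·18+18·325) = (211249,11700)
n=3: (211249,11700)∘(325,18) = (325·211249+326·18·11700, 325·11700+18·211249) = (137311525,7604982)
n=4: (137311525,7604982)∘(325,18) = (325·137311525+326·18·7604982, 325·7604982+18·137311525) = (89252280001,4943226600)
n=5: (89252280001,4943226600)∘(325,18) = (325·89252280001+326·18·4943226600, 325·4943226600+18·89252280001) = (58013844689125,3213089685018)

325 18
211249 11700
137311525 7604982
89252280001 4943226600
58013844689125 3213089685018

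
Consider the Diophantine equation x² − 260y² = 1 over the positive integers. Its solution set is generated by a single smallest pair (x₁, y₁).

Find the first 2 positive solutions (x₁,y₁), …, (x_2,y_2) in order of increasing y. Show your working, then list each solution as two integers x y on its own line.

129 8
33281 2064

√260 = [16; 8,32, …], period ℓ=2 (even) → k=1
step 0: (16, 1)  from 16·(1,0) + (0,1)
step 1: (129, 8)  from 8·(16,1) + (1,0)
→ (129, 8).  Check: 129²=16641, 260·8²=16640, difference 1.
(129+8√260)^2 = 33281 + 2064√260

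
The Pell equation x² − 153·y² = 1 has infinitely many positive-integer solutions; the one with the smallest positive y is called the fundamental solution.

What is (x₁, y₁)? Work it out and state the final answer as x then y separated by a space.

2177 176

d=153: √d = [12; 2,1,2,2,2,1,2,24] (ℓ=8, even), read p_7/q_7
i=0: a=12 ⇒ p=12, q=1
…
i=2: a=1 ⇒ p=37, q=3
…
i=4: a=2 ⇒ p=235, q=19
…
i=6: a=1 ⇒ p=804, q=65
i=7: a=2 ⇒ p=2177, q=176
fundamental: x₁=2177, y₁=176  (since 4739329 − 153·30976 = 1)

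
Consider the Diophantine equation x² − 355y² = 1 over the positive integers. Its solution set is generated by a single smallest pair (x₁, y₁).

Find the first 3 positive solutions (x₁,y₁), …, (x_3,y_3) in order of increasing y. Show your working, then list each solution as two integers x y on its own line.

d=355: √d = [18; 1,5,3,3,1,6,1,3,3,5,1,36] (ℓ=12, even), read p_11/q_11
step 0: (18, 1)  from 18·(1,0) + (0,1)
…
step 2: (113, 6)  from 5·(19,1) + (18,1)
…
step 7: (12002, 637)  from 1·(10457,555) + (1545,82)
…
step 9: (151391, 8035)  from 3·(46463,2466) + (12002,637)
step 10: (803418, 42641)  from 5·(151391,8035) + (46463,2466)
step 11: (954809, 50676)  from 1·(803418,42641) + (151391,8035)
(x₁, y₁) = (954809, 50676);  954809² − 355·50676² = 1 ✓
(x_2, y_2) = (954809·954809 + 355·50676·50676, 954809·50676 + 50676·954809) = (1823320452961, 96771801768)
(x_3, y_3) = (954809·1823320452961 + 355·50676·96771801768, 954809·96771801768 + 50676·1823320452961) = (3481845556741524089, 184797174548553948)

954809 50676
1823320452961 96771801768
3481845556741524089 184797174548553948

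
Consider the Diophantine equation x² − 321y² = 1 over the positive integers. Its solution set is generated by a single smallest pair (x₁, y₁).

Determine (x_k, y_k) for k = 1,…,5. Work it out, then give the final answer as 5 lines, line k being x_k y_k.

[17; 1,10,1,34] for √321; ℓ=4 ⇒ convergent index 3
a_0=17:  p_0=17·1+0=17,  q_0=17·0+1=1
…
a_2=10:  p_2=10·18+17=197,  q_2=10·1+1=11
a_3=1:  p_3=1·197+18=215,  q_3=1·11+1=12
(x₁, y₁) = (215, 12);  215² − 321·12² = 1 ✓
n=2: (215,12)∘(215,12) = (215·215+321·12·12, 215·12+12·215) = (92449,5160)
n=3: (92449,5160)∘(215,12) = (215·92449+321·12·5160, 215·5160+12·92449) = (39752855,2218788)
n=4: (39752855,2218788)∘(215,12) = (215·39752855+321·12·2218788, 215·2218788+12·39752855) = (17093635201,954073680)
n=5: (17093635201,954073680)∘(215,12) = (215·17093635201+321·12·954073680, 215·954073680+12·17093635201) = (7350223383575,410249463612)

215 12
92449 5160
39752855 2218788
17093635201 954073680
7350223383575 410249463612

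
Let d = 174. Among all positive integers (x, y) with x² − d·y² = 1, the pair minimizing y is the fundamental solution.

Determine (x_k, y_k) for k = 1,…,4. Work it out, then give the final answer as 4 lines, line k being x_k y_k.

d=174: √d = [13; 5,4,5,26] (ℓ=4, even), read p_3/q_3
a_0=13:  p_0=13·1+0=13,  q_0=13·0+1=1
…
a_2=4:  p_2=4·66+13=277,  q_2=4·5+1=21
a_3=5:  p_3=5·277+66=1451,  q_3=5·21+5=110
fundamental: x₁=1451, y₁=110  (since 2105401 − 174·12100 = 1)
(1451+110√174)^2 = 4210801 + 319220√174
(1451+110√174)^3 = 12219743051 + 926376330√174
(1451+110√174)^4 = 35461690123201 + 2688343790440√174

1451 110
4210801 319220
12219743051 926376330
35461690123201 2688343790440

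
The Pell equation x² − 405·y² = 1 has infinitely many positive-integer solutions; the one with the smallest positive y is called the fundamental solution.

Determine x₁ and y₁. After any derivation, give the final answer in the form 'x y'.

161 8

√405 = [20; 8,40, …], period ℓ=2 (even) → k=1
a_0=20:  p_0=20·1+0=20,  q_0=20·0+1=1
a_1=8:  p_1=8·20+1=161,  q_1=8·1+0=8
(x₁, y₁) = (161, 8);  161² − 405·8² = 1 ✓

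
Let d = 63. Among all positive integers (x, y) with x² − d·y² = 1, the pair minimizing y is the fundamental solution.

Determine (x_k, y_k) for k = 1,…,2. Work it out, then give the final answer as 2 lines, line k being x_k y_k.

d=63: √d = [7; 1,14] (ℓ=2, even), read p_1/q_1
step 0: (7, 1)  from 7·(1,0) + (0,1)
step 1: (8, 1)  from 1·(7,1) + (1,0)
(x₁, y₁) = (8, 1);  8² − 63·1² = 1 ✓
(8+1√63)^2 = 127 + 16√63

8 1
127 16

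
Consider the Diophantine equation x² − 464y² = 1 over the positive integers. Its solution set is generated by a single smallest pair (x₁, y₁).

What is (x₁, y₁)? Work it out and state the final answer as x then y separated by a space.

9801 455

d=464: √d = [21; 1,1,5,1,1,1,5,1,1,42] (ℓ=10, even), read p_9/q_9
step 0: (21, 1)  from 21·(1,0) + (0,1)
step 1: (22, 1)  from 1·(21,1) + (1,0)
step 2: (43, 2)  from 1·(22,1) + (21,1)
step 3: (237, 11)  from 5·(43,2) + (22,1)
step 4: (280, 13)  from 1·(237,11) + (43,2)
…
step 6: (797, 37)  from 1·(517,24) + (280,13)
step 7: (4502, 209)  from 5·(797,37) + (517,24)
step 8: (5299, 246)  from 1·(4502,209) + (797,37)
step 9: (9801, 455)  from 1·(5299,246) + (4502,209)
→ (9801, 455).  Check: 9801²=96059601, 464·455²=96059600, difference 1.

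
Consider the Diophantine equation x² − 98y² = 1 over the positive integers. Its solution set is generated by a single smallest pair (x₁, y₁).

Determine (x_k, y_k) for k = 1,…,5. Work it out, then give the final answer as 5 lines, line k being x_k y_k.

√98 → a₀=9, period (1,8,1,18); ℓ=4 even so k=3
a_0=9:  p_0=9·1+0=9,  q_0=9·0+1=1
a_1=1:  p_1=1·9+1=10,  q_1=1·1+0=1
a_2=8:  p_2=8·10+9=89,  q_2=8·1+1=9
a_3=1:  p_3=1·89+10=99,  q_3=1·9+1=10
fundamental: x₁=99, y₁=10  (since 9801 − 98·100 = 1)
n=2: (99,10)∘(99,10) = (99·99+98·10·10, 99·10+10·99) = (19601,1980)
n=3: (19601,1980)∘(99,10) = (99·19601+98·10·1980, 99·1980+10·19601) = (3880899,392030)
n=4: (3880899,392030)∘(99,10) = (99·3880899+98·10·392030, 99·392030+10·3880899) = (768398401,77619960)
n=5: (768398401,77619960)∘(99,10) = (99·768398401+98·10·77619960, 99·77619960+10·768398401) = (152139002499,15368360050)

99 10
19601 1980
3880899 392030
768398401 77619960
152139002499 15368360050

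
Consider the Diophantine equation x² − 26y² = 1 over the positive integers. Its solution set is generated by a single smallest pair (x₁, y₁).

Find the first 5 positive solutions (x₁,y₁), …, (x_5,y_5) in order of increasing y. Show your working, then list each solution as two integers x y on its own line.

51 10
5201 1020
530451 104030
54100801 10610040
5517751251 1082120050

√26 → a₀=5, period (10); ℓ=1 odd so k=1
i=0: a=5 ⇒ p=5, q=1
i=1: a=10 ⇒ p=51, q=10
→ (51, 10).  Check: 51²=2601, 26·10²=2600, difference 1.
(x_2, y_2) = (51·51 + 26·10·10, 51·10 + 10·51) = (5201, 1020)
(x_3, y_3) = (51·5201 + 26·10·1020, 51·1020 + 10·5201) = (530451, 104030)
(x_4, y_4) = (51·530451 + 26·10·104030, 51·104030 + 10·530451) = (54100801, 10610040)
(x_5, y_5) = (51·54100801 + 26·10·10610040, 51·10610040 + 10·54100801) = (5517751251, 1082120050)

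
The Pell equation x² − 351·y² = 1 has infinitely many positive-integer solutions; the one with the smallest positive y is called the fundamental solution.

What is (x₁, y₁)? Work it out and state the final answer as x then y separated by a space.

62425 3332

√351 = [18; 1,2,1,3,2,2,2,3,1,2,1,36, …], period ℓ=12 (even) → k=11
step 0: (18, 1)  from 18·(1,0) + (0,1)
step 1: (19, 1)  from 1·(18,1) + (1,0)
step 2: (56, 3)  from 2·(19,1) + (18,1)
…
step 6: (1555, 83)  from 2·(637,34) + (281,15)
…
step 8: (12796, 683)  from 3·(3747,200) + (1555,83)
step 9: (16543, 883)  from 1·(12796,683) + (3747,200)
step 10: (45882, 2449)  from 2·(16543,883) + (12796,683)
step 11: (62425, 3332)  from 1·(45882,2449) + (16543,883)
→ (62425, 3332).  Check: 62425²=3896880625, 351·3332²=3896880624, difference 1.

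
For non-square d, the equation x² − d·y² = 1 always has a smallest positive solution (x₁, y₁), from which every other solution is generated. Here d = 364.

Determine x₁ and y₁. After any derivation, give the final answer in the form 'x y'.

4954951 259710

√364 → a₀=19, period (12,1,2,3,1,8,1,3,2,1,12,38); ℓ=12 even so k=11
step 0: (19, 1)  from 19·(1,0) + (0,1)
…
step 6: (27607, 1447)  from 8·(3148,165) + (2423,127)
step 7: (30755, 1612)  from 1·(27607,1447) + (3148,165)
step 8: (119872, 6283)  from 3·(30755,1612) + (27607,1447)
…
step 10: (390371, 20461)  from 1·(270499,14178) + (119872,6283)
step 11: (4954951, 259710)  from 12·(390371,20461) + (270499,14178)
(x₁, y₁) = (4954951, 259710);  4954951² − 364·259710² = 1 ✓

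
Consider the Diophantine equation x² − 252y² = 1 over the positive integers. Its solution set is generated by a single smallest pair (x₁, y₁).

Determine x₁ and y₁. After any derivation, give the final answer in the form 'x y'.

127 8

[15; 1,6,1,30] for √252; ℓ=4 ⇒ convergent index 3
step 0: (15, 1)  from 15·(1,0) + (0,1)
…
step 2: (111, 7)  from 6·(16,1) + (15,1)
step 3: (127, 8)  from 1·(111,7) + (16,1)
(x₁, y₁) = (127, 8);  127² − 252·8² = 1 ✓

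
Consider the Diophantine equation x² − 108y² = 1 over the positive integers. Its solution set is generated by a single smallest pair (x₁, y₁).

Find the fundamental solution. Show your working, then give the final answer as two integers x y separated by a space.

d=108: √d = [10; 2,1,1,4,1,1,2,20] (ℓ=8, even), read p_7/q_7
i=0: a=10 ⇒ p=10, q=1
…
i=3: a=1 ⇒ p=52, q=5
i=4: a=4 ⇒ p=239, q=23
…
i=6: a=1 ⇒ p=530, q=51
i=7: a=2 ⇒ p=1351, q=130
→ (1351, 130).  Check: 1351²=1825201, 108·130²=1825200, difference 1.

1351 130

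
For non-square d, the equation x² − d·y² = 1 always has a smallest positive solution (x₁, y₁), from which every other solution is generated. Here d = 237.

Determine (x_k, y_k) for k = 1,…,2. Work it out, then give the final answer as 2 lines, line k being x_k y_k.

228151 14820
104105757601 6762395640

d=237: √d = [15; 2,1,1,7,10,7,1,1,2,30] (ℓ=10, even), read p_9/q_9
a_0=15:  p_0=15·1+0=15,  q_0=15·0+1=1
…
a_4=7:  p_4=7·77+46=585,  q_4=7·5+3=38
…
a_8=1:  p_8=1·48001+42074=90075,  q_8=1·3118+2733=5851
a_9=2:  p_9=2·90075+48001=228151,  q_9=2·5851+3118=14820
(x₁, y₁) = (228151, 14820);  228151² − 237·14820² = 1 ✓
(x_2, y_2) = (228151·228151 + 237·14820·14820, 228151·14820 + 14820·228151) = (104105757601, 6762395640)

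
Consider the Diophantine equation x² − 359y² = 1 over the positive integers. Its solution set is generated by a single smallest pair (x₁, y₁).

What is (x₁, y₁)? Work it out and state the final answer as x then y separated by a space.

360 19

√359 → a₀=18, period (1,17,1,36); ℓ=4 even so k=3
a_0=18:  p_0=18·1+0=18,  q_0=18·0+1=1
a_1=1:  p_1=1·18+1=19,  q_1=1·1+0=1
a_2=17:  p_2=17·19+18=341,  q_2=17·1+1=18
a_3=1:  p_3=1·341+19=360,  q_3=1·18+1=19
(x₁, y₁) = (360, 19);  360² − 359·19² = 1 ✓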